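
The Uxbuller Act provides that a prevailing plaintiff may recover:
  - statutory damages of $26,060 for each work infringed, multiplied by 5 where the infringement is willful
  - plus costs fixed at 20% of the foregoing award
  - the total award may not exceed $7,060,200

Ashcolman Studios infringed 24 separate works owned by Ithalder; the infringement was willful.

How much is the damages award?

Statutory damages: 24 × $26,060 = $625,440
Multiplied by 5: 5 × $625,440 = $3,127,200
Costs: 20% of $3,127,200 = $625,440
Award plus costs: $3,127,200 + $625,440 = $3,752,640
Cap at $7,060,200: $3,752,640 is within the cap, no reduction.

Award: $3,752,640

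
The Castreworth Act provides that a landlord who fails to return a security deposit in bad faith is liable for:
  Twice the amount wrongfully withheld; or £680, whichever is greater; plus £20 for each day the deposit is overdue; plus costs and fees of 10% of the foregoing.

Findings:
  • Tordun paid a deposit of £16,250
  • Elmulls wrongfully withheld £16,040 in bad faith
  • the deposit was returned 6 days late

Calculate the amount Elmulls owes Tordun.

Doubled: 2 × £16,040 = £32,080
Minimum £680: £32,080 meets the minimum, no increase.
Late-return penalty: 6 × £20 = £120
Damages plus late penalty: £32,080 + £120 = £32,200
Costs and fees: 10% of £32,200 = £3,220
Total recovery: £32,200 + £3,220 = £35,420

£35,420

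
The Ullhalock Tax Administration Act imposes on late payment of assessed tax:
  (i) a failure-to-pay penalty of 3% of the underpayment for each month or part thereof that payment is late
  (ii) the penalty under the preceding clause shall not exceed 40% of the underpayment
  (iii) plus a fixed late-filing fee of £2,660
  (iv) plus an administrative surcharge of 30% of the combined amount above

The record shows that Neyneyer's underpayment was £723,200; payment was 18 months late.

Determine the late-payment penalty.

Accrued rate: 3% × 18 = 54%, capped at 40% → 40%
Failure-to-pay penalty: 40% of £723,200 = £289,280
Penalty before surcharge: £289,280 + £2,660 = £291,940
Administrative surcharge: 30% of £291,940 = £87,582
Total penalty: £291,940 + £87,582 = £379,522

Penalty: £379,522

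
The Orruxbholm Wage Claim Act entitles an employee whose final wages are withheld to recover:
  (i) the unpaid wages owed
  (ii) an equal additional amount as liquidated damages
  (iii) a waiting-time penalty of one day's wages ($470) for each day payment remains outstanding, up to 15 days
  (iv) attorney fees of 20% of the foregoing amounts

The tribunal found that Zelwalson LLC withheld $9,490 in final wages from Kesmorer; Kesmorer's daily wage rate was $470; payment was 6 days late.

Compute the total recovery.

$26,160

Liquidated damages (equal amount): $9,490
Penalty days: min(6, 15) = 6
Waiting-time penalty: 6 × $470 = $2,820
Subtotal: $9,490 + $9,490 + $2,820 = $21,800
Attorney fees: 20% of $21,800 = $4,360
Total award: $21,800 + $4,360 = $26,160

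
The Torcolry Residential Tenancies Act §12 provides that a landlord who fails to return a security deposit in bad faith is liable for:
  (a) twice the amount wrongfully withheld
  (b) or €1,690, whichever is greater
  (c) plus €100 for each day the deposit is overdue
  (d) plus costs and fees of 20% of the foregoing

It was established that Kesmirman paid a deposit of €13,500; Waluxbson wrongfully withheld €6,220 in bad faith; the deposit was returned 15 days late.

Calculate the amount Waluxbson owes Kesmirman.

Doubled: 2 × €6,220 = €12,440
Minimum €1,690: €12,440 meets the minimum, no increase.
Late-return penalty: 15 × €100 = €1,500
Damages plus late penalty: €12,440 + €1,500 = €13,940
Costs and fees: 20% of €13,940 = €2,788
Total recovery: €13,940 + €2,788 = €16,728

€16,728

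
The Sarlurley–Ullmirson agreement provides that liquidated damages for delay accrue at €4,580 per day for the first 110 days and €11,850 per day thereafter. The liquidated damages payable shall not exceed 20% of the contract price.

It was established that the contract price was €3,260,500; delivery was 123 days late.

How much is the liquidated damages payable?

Liquidated damages: €652,100

First 110 days: 110 × €4,580 = €503,800
Remaining days: (123 − 110) × €11,850 = €154,050
Accrued per-day damages: €503,800 + €154,050 = €657,850
Cap: 20% of €3,260,500 = €652,100
Cap at €652,100: €657,850 exceeds the cap → €652,100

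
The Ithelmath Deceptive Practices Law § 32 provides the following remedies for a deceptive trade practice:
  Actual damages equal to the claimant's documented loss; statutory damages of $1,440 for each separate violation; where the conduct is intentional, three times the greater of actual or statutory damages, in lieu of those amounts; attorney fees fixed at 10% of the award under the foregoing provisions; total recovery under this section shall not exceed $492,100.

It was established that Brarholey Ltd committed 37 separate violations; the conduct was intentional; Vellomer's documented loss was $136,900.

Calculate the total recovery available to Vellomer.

Statutory damages: 37 × $1,440 = $53,280
Greater of actual damages ($136,900) or statutory damages ($53,280): $136,900
Trebled: 3 × $136,900 = $410,700
Attorney fees: 10% of $410,700 = $41,070
Total before cap: $410,700 + $41,070 = $451,770
Cap at $492,100: $451,770 is within the cap, no reduction.

$451,770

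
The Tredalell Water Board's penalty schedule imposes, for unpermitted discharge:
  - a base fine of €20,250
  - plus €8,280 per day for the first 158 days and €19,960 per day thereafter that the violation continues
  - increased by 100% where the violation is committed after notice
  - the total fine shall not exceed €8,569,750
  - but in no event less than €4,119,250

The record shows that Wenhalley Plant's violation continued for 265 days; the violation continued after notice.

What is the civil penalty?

First 158 days: 158 × €8,280 = €1,308,240
Remaining days: (265 − 158) × €19,960 = €2,135,720
Per-day component: €1,308,240 + €2,135,720 = €3,443,960
Base plus per-day: €20,250 + €3,443,960 = €3,464,210
Enhancement: 100% of €3,464,210 = €3,464,210
Enhanced fine: €3,464,210 + €3,464,210 = €6,928,420
Cap at €8,569,750: €6,928,420 is within the cap, no reduction.
Minimum €4,119,250: €6,928,420 meets the minimum, no increase.

€6,928,420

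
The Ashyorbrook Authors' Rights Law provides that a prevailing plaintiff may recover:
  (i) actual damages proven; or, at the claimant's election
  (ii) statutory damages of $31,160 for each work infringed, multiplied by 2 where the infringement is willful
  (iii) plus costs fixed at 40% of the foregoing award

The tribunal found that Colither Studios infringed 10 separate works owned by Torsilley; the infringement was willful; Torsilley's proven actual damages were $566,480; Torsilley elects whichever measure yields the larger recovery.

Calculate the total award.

$872,480

Statutory damages: 10 × $31,160 = $311,600
Doubled: 2 × $311,600 = $623,200
Greater of actual damages ($566,480) or enhanced statutory damages ($623,200): $623,200
Costs: 40% of $623,200 = $249,280
Award plus costs: $623,200 + $249,280 = $872,480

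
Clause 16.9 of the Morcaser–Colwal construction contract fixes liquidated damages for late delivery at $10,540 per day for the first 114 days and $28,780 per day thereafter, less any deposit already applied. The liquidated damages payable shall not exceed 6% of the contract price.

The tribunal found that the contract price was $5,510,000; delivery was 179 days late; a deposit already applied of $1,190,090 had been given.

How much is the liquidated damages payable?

First 114 days: 114 × $10,540 = $1,201,560
Remaining days: (179 − 114) × $28,780 = $1,870,700
Accrued per-day damages: $1,201,560 + $1,870,700 = $3,072,260
Less deposit already applied: $3,072,260 − $1,190,090 = $1,882,170
Cap: 6% of $5,510,000 = $330,600
Cap at $330,600: $1,882,170 exceeds the cap → $330,600

$330,600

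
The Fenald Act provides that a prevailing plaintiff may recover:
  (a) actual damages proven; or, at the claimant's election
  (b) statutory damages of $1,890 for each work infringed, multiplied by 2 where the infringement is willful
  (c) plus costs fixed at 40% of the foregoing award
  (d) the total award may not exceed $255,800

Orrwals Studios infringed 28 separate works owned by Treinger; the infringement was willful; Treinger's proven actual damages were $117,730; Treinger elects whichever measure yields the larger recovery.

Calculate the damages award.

Statutory damages: 28 × $1,890 = $52,920
Doubled: 2 × $52,920 = $105,840
Greater of actual damages ($117,730) or enhanced statutory damages ($105,840): $117,730
Costs: 40% of $117,730 = $47,092
Award plus costs: $117,730 + $47,092 = $164,822
Cap at $255,800: $164,822 is within the cap, no reduction.

Award: $164,822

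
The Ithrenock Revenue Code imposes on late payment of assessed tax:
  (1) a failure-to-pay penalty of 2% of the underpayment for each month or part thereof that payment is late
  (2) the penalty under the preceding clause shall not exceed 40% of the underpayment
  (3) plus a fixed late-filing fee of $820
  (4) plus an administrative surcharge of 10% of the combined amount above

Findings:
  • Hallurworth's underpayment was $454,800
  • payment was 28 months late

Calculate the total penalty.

Accrued rate: 2% × 28 = 56%, capped at 40% → 40%
Failure-to-pay penalty: 40% of $454,800 = $181,920
Penalty before surcharge: $181,920 + $820 = $182,740
Administrative surcharge: 10% of $182,740 = $18,274
Total penalty: $182,740 + $18,274 = $201,014

$201,014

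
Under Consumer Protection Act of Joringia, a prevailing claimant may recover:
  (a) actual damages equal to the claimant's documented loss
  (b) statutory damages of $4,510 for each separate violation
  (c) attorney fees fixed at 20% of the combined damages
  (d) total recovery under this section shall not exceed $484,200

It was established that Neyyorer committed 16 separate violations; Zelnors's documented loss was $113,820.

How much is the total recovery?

Statutory damages: 16 × $4,510 = $72,160
Combined damages: $113,820 + $72,160 = $185,980
Attorney fees: 20% of $185,980 = $37,196
Total before cap: $185,980 + $37,196 = $223,176
Cap at $484,200: $223,176 is within the cap, no reduction.

$223,176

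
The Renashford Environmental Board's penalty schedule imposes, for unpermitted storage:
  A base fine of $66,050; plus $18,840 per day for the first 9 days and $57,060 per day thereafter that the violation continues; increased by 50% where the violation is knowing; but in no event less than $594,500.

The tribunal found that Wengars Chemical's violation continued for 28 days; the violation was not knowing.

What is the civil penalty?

First 9 days: 9 × $18,840 = $169,560
Remaining days: (28 − 9) × $57,060 = $1,084,140
Per-day component: $169,560 + $1,084,140 = $1,253,700
Base plus per-day: $66,050 + $1,253,700 = $1,319,750
The violation was not knowing: no 50% increase.
Minimum $594,500: $1,319,750 meets the minimum, no increase.

$1,319,750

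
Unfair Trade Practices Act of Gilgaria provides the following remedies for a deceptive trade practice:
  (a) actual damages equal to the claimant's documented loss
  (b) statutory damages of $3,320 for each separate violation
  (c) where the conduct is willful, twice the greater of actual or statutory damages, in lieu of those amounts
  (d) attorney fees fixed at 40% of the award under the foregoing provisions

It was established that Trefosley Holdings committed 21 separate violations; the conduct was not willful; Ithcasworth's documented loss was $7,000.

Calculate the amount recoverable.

$107,408

Statutory damages: 21 × $3,320 = $69,720
Conduct not willful: the in-lieu enhancement does not apply.
Actual plus statutory damages: $7,000 + $69,720 = $76,720
Attorney fees: 40% of $76,720 = $30,688
Total recovery: $76,720 + $30,688 = $107,408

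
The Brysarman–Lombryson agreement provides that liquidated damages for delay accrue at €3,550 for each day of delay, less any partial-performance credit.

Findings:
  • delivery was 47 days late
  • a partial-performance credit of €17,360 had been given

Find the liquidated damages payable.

Per-day damages: 47 × €3,550 = €166,850
Less partial-performance credit: €166,850 − €17,360 = €149,490

€149,490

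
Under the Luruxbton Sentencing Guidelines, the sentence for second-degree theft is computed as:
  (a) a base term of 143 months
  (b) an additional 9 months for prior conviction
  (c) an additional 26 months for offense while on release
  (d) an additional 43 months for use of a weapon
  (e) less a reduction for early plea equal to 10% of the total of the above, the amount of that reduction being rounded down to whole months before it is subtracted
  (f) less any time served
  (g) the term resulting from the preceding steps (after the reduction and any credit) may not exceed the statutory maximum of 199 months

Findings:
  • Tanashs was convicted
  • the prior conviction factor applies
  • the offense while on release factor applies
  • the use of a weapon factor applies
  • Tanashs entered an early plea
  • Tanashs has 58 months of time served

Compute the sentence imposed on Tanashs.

Sentence: 141 months

Prior conviction enhancement: +9 months
Offense while on release enhancement: +26 months
Use of a weapon enhancement: +43 months
Adjusted term: 143 months + 9 months + 26 months + 43 months = 221 months
Early plea reduction: 10% of 221 months = 22 months (rounded down)
After reduction: 221 − 22 = 199 months
Less time served: 199 months − 58 months = 141 months
Cap at 199 months: 141 months is within the cap, no reduction.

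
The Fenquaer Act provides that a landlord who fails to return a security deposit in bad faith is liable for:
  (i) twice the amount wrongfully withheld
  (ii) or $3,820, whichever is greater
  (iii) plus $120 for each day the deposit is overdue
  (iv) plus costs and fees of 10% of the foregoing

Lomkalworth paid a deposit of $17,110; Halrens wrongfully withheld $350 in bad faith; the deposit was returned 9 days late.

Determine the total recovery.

$5,390

Doubled: 2 × $350 = $700
Minimum $3,820: $700 is below the minimum → $3,820
Late-return penalty: 9 × $120 = $1,080
Damages plus late penalty: $3,820 + $1,080 = $4,900
Costs and fees: 10% of $4,900 = $490
Total recovery: $4,900 + $490 = $5,390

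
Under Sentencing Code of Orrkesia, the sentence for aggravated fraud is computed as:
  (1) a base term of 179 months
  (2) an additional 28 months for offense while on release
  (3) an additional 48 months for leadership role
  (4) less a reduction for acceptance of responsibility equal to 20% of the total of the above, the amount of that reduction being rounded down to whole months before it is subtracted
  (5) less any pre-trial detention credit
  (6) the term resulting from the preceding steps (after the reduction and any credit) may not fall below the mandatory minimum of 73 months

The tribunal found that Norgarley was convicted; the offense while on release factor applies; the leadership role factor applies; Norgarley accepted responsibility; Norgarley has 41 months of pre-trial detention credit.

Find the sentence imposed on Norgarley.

Offense while on release enhancement: +28 months
Leadership role enhancement: +48 months
Adjusted term: 179 months + 28 months + 48 months = 255 months
Acceptance of responsibility reduction: 20% of 255 months = 51 months (rounded down)
After reduction: 255 − 51 = 204 months
Less pre-trial detention credit: 204 months − 41 months = 163 months
Minimum 73 months: 163 months meets the minimum, no increase.

163 months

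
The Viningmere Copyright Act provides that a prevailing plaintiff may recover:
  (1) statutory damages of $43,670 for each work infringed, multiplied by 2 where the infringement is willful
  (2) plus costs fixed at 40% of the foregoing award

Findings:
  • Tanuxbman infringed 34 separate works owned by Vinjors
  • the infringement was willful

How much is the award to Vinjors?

$4,157,384

Statutory damages: 34 × $43,670 = $1,484,780
Doubled: 2 × $1,484,780 = $2,969,560
Costs: 40% of $2,969,560 = $1,187,824
Award plus costs: $2,969,560 + $1,187,824 = $4,157,384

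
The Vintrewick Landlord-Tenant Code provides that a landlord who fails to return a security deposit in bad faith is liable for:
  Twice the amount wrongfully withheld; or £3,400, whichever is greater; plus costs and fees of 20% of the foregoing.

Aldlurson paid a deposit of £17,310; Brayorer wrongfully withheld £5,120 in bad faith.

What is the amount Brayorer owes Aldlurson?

Doubled: 2 × £5,120 = £10,240
Minimum £3,400: £10,240 meets the minimum, no increase.
Costs and fees: 20% of £10,240 = £2,048
Total recovery: £10,240 + £2,048 = £12,288

£12,288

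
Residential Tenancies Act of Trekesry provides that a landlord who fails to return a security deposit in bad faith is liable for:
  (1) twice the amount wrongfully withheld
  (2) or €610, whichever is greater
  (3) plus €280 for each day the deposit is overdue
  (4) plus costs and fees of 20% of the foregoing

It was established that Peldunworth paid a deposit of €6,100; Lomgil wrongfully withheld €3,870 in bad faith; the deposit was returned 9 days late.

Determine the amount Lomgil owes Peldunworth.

€12,312

Doubled: 2 × €3,870 = €7,740
Minimum €610: €7,740 meets the minimum, no increase.
Late-return penalty: 9 × €280 = €2,520
Damages plus late penalty: €7,740 + €2,520 = €10,260
Costs and fees: 20% of €10,260 = €2,052
Total recovery: €10,260 + €2,052 = €12,312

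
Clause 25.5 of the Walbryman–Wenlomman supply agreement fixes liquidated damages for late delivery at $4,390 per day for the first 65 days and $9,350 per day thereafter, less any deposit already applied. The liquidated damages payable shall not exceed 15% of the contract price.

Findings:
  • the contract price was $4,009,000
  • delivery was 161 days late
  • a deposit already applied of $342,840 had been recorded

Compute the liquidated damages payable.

$601,350

First 65 days: 65 × $4,390 = $285,350
Remaining days: (161 − 65) × $9,350 = $897,600
Accrued per-day damages: $285,350 + $897,600 = $1,182,950
Less deposit already applied: $1,182,950 − $342,840 = $840,110
Cap: 15% of $4,009,000 = $601,350
Cap at $601,350: $840,110 exceeds the cap → $601,350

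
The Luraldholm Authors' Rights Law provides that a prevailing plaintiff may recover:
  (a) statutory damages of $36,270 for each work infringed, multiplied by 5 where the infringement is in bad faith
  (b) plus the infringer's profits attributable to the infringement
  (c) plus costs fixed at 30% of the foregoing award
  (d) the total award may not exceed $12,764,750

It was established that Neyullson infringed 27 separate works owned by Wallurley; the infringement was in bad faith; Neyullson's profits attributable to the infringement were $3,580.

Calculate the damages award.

$6,370,039

Statutory damages: 27 × $36,270 = $979,290
Multiplied by 5: 5 × $979,290 = $4,896,450
Combined award: $4,896,450 + $3,580 = $4,900,030
Costs: 30% of $4,900,030 = $1,470,009
Award plus costs: $4,900,030 + $1,470,009 = $6,370,039
Cap at $12,764,750: $6,370,039 is within the cap, no reduction.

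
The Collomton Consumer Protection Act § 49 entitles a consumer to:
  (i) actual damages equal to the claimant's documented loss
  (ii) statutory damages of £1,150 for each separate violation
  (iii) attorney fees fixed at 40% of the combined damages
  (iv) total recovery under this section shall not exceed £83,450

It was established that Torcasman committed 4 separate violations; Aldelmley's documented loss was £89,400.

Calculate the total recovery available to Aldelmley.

Statutory damages: 4 × £1,150 = £4,600
Combined damages: £89,400 + £4,600 = £94,000
Attorney fees: 40% of £94,000 = £37,600
Total before cap: £94,000 + £37,600 = £131,600
Cap at £83,450: £131,600 exceeds the cap → £83,450

Total recovery: £83,450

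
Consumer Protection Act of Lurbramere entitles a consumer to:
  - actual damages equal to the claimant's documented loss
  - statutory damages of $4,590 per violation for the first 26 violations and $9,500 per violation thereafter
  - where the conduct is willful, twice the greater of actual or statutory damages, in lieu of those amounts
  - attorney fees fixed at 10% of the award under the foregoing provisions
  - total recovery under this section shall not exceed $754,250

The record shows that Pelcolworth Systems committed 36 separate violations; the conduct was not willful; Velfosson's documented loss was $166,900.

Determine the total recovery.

First 26 violations: 26 × $4,590 = $119,340
Remaining violations: (36 − 26) × $9,500 = $95,000
Statutory damages: $119,340 + $95,000 = $214,340
Conduct not willful: the in-lieu enhancement does not apply.
Actual plus statutory damages: $166,900 + $214,340 = $381,240
Attorney fees: 10% of $381,240 = $38,124
Total before cap: $381,240 + $38,124 = $419,364
Cap at $754,250: $419,364 is within the cap, no reduction.

$419,364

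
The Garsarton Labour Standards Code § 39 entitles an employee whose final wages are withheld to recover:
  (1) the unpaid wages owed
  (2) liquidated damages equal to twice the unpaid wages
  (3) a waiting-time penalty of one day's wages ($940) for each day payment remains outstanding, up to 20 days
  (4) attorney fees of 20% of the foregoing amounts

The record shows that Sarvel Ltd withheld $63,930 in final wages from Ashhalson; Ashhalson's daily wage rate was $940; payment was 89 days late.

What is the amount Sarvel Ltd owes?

Doubled: 2 × $63,930 = $127,860
Penalty days: min(89, 20) = 20
Waiting-time penalty: 20 × $940 = $18,800
Subtotal: $63,930 + $127,860 + $18,800 = $210,590
Attorney fees: 20% of $210,590 = $42,118
Total award: $210,590 + $42,118 = $252,708

$252,708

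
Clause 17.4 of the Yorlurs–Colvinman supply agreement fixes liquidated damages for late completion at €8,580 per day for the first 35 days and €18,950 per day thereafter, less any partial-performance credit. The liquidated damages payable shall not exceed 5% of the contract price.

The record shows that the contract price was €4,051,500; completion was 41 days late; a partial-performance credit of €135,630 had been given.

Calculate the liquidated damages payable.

Liquidated damages: €202,575

First 35 days: 35 × €8,580 = €300,300
Remaining days: (41 − 35) × €18,950 = €113,700
Accrued per-day damages: €300,300 + €113,700 = €414,000
Less partial-performance credit: €414,000 − €135,630 = €278,370
Cap: 5% of €4,051,500 = €202,575
Cap at €202,575: €278,370 exceeds the cap → €202,575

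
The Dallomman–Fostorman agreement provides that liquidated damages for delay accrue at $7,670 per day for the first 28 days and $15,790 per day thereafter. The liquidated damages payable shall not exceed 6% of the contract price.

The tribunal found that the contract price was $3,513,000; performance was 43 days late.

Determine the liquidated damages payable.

First 28 days: 28 × $7,670 = $214,760
Remaining days: (43 − 28) × $15,790 = $236,850
Accrued per-day damages: $214,760 + $236,850 = $451,610
Cap: 6% of $3,513,000 = $210,780
Cap at $210,780: $451,610 exceeds the cap → $210,780

$210,780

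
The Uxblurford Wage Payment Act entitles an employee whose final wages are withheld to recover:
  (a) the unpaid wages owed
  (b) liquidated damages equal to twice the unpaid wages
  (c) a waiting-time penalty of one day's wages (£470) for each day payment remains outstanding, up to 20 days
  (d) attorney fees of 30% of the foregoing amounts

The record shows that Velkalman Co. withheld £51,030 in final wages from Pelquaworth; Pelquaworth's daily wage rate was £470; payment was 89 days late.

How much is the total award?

Doubled: 2 × £51,030 = £102,060
Penalty days: min(89, 20) = 20
Waiting-time penalty: 20 × £470 = £9,400
Subtotal: £51,030 + £102,060 + £9,400 = £162,490
Attorney fees: 30% of £162,490 = £48,747
Total award: £162,490 + £48,747 = £211,237

£211,237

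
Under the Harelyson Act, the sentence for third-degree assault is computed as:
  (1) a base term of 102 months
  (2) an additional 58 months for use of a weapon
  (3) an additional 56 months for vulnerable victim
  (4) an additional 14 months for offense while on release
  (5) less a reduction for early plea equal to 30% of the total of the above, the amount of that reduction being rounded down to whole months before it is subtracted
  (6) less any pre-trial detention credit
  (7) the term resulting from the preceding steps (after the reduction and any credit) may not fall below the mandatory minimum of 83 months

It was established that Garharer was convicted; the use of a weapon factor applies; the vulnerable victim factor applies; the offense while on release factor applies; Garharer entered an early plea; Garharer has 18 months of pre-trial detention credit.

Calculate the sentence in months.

Use of a weapon enhancement: +58 months
Vulnerable victim enhancement: +56 months
Offense while on release enhancement: +14 months
Adjusted term: 102 months + 58 months + 56 months + 14 months = 230 months
Early plea reduction: 30% of 230 months = 69 months (rounded down)
After reduction: 230 − 69 = 161 months
Less pre-trial detention credit: 161 months − 18 months = 143 months
Minimum 83 months: 143 months meets the minimum, no increase.

Sentence: 143 months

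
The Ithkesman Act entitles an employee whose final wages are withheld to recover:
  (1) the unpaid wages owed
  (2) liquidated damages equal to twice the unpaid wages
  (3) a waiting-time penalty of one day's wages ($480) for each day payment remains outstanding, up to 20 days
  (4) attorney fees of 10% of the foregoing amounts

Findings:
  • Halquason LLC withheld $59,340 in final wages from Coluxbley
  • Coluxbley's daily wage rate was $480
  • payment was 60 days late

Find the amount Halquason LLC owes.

Doubled: 2 × $59,340 = $118,680
Penalty days: min(60, 20) = 20
Waiting-time penalty: 20 × $480 = $9,600
Subtotal: $59,340 + $118,680 + $9,600 = $187,620
Attorney fees: 10% of $187,620 = $18,762
Total award: $187,620 + $18,762 = $206,382

$206,382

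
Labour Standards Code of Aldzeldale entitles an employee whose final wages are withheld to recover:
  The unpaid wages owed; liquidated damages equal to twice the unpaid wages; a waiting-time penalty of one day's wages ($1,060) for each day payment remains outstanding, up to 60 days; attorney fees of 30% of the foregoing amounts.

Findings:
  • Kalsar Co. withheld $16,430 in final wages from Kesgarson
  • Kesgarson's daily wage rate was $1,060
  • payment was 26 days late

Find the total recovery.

$99,905

Doubled: 2 × $16,430 = $32,860
Penalty days: min(26, 60) = 26
Waiting-time penalty: 26 × $1,060 = $27,560
Subtotal: $16,430 + $32,860 + $27,560 = $76,850
Attorney fees: 30% of $76,850 = $23,055
Total award: $76,850 + $23,055 = $99,905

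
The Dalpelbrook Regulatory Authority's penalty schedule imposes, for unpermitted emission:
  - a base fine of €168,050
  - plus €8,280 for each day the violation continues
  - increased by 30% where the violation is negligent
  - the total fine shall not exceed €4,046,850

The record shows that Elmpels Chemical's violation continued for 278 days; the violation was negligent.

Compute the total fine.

Per-day component: 278 × €8,280 = €2,301,840
Base plus per-day: €168,050 + €2,301,840 = €2,469,890
Enhancement: 30% of €2,469,890 = €740,967
Enhanced fine: €2,469,890 + €740,967 = €3,210,857
Cap at €4,046,850: €3,210,857 is within the cap, no reduction.

Civil penalty: €3,210,857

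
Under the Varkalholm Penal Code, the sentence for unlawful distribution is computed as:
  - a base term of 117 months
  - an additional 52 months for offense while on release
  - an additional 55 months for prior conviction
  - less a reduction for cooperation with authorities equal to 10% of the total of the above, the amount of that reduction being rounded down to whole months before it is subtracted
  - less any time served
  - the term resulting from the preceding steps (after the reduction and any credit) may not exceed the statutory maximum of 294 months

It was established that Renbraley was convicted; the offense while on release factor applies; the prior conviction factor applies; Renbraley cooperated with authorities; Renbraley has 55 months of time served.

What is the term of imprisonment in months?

Offense while on release enhancement: +52 months
Prior conviction enhancement: +55 months
Adjusted term: 117 months + 52 months + 55 months = 224 months
Cooperation with authorities reduction: 10% of 224 months = 22 months (rounded down)
After reduction: 224 − 22 = 202 months
Less time served: 202 months − 55 months = 147 months
Cap at 294 months: 147 months is within the cap, no reduction.

Sentence: 147 months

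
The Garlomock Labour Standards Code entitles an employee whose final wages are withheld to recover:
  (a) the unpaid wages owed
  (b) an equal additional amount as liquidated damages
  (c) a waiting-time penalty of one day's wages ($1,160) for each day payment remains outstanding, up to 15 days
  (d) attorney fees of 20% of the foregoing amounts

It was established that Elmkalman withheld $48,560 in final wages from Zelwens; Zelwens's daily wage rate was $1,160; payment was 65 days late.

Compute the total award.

$137,424

Liquidated damages (equal amount): $48,560
Penalty days: min(65, 15) = 15
Waiting-time penalty: 15 × $1,160 = $17,400
Subtotal: $48,560 + $48,560 + $17,400 = $114,520
Attorney fees: 20% of $114,520 = $22,904
Total award: $114,520 + $22,904 = $137,424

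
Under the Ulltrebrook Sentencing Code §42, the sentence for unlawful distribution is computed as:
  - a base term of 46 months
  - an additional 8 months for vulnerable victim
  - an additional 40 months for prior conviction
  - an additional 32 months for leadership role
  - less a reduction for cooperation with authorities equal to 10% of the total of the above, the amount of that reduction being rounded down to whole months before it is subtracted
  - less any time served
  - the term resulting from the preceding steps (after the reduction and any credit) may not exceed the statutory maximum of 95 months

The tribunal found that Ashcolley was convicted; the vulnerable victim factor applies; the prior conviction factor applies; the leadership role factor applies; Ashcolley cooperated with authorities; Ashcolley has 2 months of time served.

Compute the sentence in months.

95 months

Vulnerable victim enhancement: +8 months
Prior conviction enhancement: +40 months
Leadership role enhancement: +32 months
Adjusted term: 46 months + 8 months + 40 months + 32 months = 126 months
Cooperation with authorities reduction: 10% of 126 months = 12 months (rounded down)
After reduction: 126 − 12 = 114 months
Less time served: 114 months − 2 months = 112 months
Cap at 95 months: 112 months exceeds the cap → 95 months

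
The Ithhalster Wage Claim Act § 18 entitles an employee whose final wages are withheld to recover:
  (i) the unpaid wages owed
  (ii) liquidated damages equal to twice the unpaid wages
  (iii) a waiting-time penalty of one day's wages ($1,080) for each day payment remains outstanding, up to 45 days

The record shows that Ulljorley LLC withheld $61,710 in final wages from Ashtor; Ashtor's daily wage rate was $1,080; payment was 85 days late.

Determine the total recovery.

$233,730

Doubled: 2 × $61,710 = $123,420
Penalty days: min(85, 45) = 45
Waiting-time penalty: 45 × $1,080 = $48,600
Total award: $61,710 + $123,420 + $48,600 = $233,730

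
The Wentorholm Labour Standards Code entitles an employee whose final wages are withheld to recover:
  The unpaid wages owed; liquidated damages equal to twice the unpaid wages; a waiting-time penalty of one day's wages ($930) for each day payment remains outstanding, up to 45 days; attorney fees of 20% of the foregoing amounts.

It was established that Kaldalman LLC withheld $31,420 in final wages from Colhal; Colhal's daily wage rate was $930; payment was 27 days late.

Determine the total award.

$143,244

Doubled: 2 × $31,420 = $62,840
Penalty days: min(27, 45) = 27
Waiting-time penalty: 27 × $930 = $25,110
Subtotal: $31,420 + $62,840 + $25,110 = $119,370
Attorney fees: 20% of $119,370 = $23,874
Total award: $119,370 + $23,874 = $143,244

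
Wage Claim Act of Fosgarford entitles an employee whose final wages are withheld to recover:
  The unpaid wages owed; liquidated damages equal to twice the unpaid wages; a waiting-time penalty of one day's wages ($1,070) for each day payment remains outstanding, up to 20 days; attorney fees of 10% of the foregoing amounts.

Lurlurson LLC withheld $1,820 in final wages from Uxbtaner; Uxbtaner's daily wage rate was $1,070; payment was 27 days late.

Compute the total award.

Doubled: 2 × $1,820 = $3,640
Penalty days: min(27, 20) = 20
Waiting-time penalty: 20 × $1,070 = $21,400
Subtotal: $1,820 + $3,640 + $21,400 = $26,860
Attorney fees: 10% of $26,860 = $2,686
Total award: $26,860 + $2,686 = $29,546

$29,546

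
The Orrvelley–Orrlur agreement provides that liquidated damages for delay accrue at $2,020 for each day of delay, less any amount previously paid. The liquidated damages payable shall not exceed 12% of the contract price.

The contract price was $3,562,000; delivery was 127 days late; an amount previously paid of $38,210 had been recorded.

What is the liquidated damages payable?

Per-day damages: 127 × $2,020 = $256,540
Less amount previously paid: $256,540 − $38,210 = $218,330
Cap: 12% of $3,562,000 = $427,440
Cap at $427,440: $218,330 is within the cap, no reduction.

$218,330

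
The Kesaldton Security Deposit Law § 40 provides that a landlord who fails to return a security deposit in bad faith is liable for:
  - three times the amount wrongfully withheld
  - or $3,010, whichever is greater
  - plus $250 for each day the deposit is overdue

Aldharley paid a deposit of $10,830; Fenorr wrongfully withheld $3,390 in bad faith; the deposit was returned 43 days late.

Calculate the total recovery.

Trebled: 3 × $3,390 = $10,170
Minimum $3,010: $10,170 meets the minimum, no increase.
Late-return penalty: 43 × $250 = $10,750
Damages plus late penalty: $10,170 + $10,750 = $20,920

$20,920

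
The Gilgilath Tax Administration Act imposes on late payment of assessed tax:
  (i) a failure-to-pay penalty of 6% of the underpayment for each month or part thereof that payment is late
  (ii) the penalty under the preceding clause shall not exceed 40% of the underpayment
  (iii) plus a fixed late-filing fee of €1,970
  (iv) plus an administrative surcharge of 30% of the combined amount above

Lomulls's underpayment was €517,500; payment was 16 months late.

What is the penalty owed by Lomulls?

Accrued rate: 6% × 16 = 96%, capped at 40% → 40%
Failure-to-pay penalty: 40% of €517,500 = €207,000
Penalty before surcharge: €207,000 + €1,970 = €208,970
Administrative surcharge: 30% of €208,970 = €62,691
Total penalty: €208,970 + €62,691 = €271,661

Penalty: €271,661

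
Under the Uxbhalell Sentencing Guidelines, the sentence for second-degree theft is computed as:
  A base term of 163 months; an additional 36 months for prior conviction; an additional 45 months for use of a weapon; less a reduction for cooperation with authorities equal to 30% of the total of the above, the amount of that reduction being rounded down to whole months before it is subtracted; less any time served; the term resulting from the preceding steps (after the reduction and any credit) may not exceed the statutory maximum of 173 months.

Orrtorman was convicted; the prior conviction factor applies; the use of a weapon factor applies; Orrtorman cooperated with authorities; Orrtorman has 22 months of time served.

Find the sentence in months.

Prior conviction enhancement: +36 months
Use of a weapon enhancement: +45 months
Adjusted term: 163 months + 36 months + 45 months = 244 months
Cooperation with authorities reduction: 30% of 244 months = 73 months (rounded down)
After reduction: 244 − 73 = 171 months
Less time served: 171 months − 22 months = 149 months
Cap at 173 months: 149 months is within the cap, no reduction.

149 months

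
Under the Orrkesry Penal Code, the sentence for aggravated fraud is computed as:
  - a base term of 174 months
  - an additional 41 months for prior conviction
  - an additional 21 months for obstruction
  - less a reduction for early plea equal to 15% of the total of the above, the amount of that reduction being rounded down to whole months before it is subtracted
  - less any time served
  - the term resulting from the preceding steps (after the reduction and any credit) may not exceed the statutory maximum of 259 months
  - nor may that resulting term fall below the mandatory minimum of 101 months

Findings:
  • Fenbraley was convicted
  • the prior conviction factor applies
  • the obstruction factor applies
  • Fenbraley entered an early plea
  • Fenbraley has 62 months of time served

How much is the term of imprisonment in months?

Prior conviction enhancement: +41 months
Obstruction enhancement: +21 months
Adjusted term: 174 months + 41 months + 21 months = 236 months
Early plea reduction: 15% of 236 months = 35 months (rounded down)
After reduction: 236 − 35 = 201 months
Less time served: 201 months − 62 months = 139 months
Cap at 259 months: 139 months is within the cap, no reduction.
Minimum 101 months: 139 months meets the minimum, no increase.

139 months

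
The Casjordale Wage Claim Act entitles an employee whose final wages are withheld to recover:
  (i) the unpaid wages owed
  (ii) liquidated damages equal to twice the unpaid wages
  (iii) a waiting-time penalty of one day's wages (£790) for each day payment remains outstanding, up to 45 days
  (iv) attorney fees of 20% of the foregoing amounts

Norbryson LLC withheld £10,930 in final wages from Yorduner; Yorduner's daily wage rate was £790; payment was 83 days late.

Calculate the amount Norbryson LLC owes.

Doubled: 2 × £10,930 = £21,860
Penalty days: min(83, 45) = 45
Waiting-time penalty: 45 × £790 = £35,550
Subtotal: £10,930 + £21,860 + £35,550 = £68,340
Attorney fees: 20% of £68,340 = £13,668
Total award: £68,340 + £13,668 = £82,008

£82,008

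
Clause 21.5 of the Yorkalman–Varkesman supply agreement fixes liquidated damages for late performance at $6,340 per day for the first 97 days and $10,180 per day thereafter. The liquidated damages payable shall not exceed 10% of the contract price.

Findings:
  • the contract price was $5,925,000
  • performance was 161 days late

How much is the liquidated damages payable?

First 97 days: 97 × $6,340 = $614,980
Remaining days: (161 − 97) × $10,180 = $651,520
Accrued per-day damages: $614,980 + $651,520 = $1,266,500
Cap: 10% of $5,925,000 = $592,500
Cap at $592,500: $1,266,500 exceeds the cap → $592,500

Liquidated damages: $592,500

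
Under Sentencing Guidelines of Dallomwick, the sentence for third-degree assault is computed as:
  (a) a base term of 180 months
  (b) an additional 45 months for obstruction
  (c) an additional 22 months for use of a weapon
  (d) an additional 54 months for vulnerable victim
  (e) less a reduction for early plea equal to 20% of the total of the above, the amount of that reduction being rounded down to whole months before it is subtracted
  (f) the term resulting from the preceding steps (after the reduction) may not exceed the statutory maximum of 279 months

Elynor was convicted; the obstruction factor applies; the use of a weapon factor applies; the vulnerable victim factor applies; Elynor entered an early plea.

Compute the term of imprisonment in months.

241 months

Obstruction enhancement: +45 months
Use of a weapon enhancement: +22 months
Vulnerable victim enhancement: +54 months
Adjusted term: 180 months + 45 months + 22 months + 54 months = 301 months
Early plea reduction: 20% of 301 months = 60 months (rounded down)
After reduction: 301 − 60 = 241 months
Cap at 279 months: 241 months is within the cap, no reduction.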